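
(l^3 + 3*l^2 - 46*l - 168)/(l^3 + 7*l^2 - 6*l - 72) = (l - 7)/(l - 3)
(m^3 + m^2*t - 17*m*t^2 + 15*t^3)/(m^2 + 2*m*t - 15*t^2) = m - t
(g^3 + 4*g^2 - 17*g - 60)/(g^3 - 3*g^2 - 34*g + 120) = (g^2 + 8*g + 15)/(g^2 + g - 30)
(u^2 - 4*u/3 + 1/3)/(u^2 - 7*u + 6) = (u - 1/3)/(u - 6)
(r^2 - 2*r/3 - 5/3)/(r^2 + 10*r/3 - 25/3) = (r + 1)/(r + 5)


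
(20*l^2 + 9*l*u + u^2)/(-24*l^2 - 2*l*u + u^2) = (5*l + u)/(-6*l + u)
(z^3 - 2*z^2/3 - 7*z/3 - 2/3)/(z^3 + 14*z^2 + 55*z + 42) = (3*z^2 - 5*z - 2)/(3*(z^2 + 13*z + 42))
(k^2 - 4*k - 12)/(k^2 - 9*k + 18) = (k + 2)/(k - 3)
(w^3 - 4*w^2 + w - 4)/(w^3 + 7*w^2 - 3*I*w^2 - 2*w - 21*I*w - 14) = (w^2 + w*(-4 + I) - 4*I)/(w^2 + w*(7 - 2*I) - 14*I)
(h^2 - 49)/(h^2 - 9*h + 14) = (h + 7)/(h - 2)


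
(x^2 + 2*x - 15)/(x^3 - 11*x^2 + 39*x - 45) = (x + 5)/(x^2 - 8*x + 15)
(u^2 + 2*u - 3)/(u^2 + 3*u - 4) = (u + 3)/(u + 4)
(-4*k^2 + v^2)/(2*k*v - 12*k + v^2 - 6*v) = (-2*k + v)/(v - 6)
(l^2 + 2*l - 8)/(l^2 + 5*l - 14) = (l + 4)/(l + 7)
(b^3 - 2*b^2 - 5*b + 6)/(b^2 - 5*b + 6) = (b^2 + b - 2)/(b - 2)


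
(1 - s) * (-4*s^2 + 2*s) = 4*s^3 - 6*s^2 + 2*s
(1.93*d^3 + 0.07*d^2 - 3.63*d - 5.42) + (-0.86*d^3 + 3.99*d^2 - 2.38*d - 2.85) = 1.07*d^3 + 4.06*d^2 - 6.01*d - 8.27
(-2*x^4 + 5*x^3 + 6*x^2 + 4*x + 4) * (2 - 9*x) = 18*x^5 - 49*x^4 - 44*x^3 - 24*x^2 - 28*x + 8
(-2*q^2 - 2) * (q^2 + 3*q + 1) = -2*q^4 - 6*q^3 - 4*q^2 - 6*q - 2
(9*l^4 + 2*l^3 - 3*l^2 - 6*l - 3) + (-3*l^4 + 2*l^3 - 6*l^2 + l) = 6*l^4 + 4*l^3 - 9*l^2 - 5*l - 3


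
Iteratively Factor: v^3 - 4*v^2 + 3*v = (v - 1)*(v^2 - 3*v) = (v - 3)*(v - 1)*(v)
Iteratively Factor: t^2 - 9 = (t + 3)*(t - 3)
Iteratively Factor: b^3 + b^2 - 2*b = (b - 1)*(b^2 + 2*b) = (b - 1)*(b + 2)*(b)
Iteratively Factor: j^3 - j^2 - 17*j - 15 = (j + 1)*(j^2 - 2*j - 15) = (j + 1)*(j + 3)*(j - 5)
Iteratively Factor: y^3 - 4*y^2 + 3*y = (y)*(y^2 - 4*y + 3) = y*(y - 1)*(y - 3)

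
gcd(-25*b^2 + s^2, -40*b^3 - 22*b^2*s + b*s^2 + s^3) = -5*b + s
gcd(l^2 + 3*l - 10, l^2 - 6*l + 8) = l - 2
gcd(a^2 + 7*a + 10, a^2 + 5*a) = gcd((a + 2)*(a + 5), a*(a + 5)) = a + 5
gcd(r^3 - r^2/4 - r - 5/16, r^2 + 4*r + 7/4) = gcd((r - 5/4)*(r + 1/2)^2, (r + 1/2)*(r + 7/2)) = r + 1/2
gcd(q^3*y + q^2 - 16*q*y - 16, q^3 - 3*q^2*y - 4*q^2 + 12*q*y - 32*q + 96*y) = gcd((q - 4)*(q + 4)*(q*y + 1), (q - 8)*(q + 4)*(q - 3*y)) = q + 4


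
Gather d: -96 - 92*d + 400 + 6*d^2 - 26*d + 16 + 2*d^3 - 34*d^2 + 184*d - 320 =2*d^3 - 28*d^2 + 66*d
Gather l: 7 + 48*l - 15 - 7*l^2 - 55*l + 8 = -7*l^2 - 7*l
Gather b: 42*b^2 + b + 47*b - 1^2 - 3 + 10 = 42*b^2 + 48*b + 6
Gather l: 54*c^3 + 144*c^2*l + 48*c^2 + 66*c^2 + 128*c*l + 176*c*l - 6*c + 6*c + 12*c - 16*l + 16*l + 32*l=54*c^3 + 114*c^2 + 12*c + l*(144*c^2 + 304*c + 32)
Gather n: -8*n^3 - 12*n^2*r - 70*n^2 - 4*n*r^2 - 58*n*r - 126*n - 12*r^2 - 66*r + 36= -8*n^3 + n^2*(-12*r - 70) + n*(-4*r^2 - 58*r - 126) - 12*r^2 - 66*r + 36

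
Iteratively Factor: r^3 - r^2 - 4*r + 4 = (r - 1)*(r^2 - 4) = (r - 2)*(r - 1)*(r + 2)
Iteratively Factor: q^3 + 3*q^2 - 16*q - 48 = (q - 4)*(q^2 + 7*q + 12) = (q - 4)*(q + 4)*(q + 3)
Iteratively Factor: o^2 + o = (o + 1)*(o)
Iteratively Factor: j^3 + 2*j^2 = (j + 2)*(j^2) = j*(j + 2)*(j)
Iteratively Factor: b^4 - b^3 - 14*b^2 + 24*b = (b - 2)*(b^3 + b^2 - 12*b) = (b - 2)*(b + 4)*(b^2 - 3*b) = (b - 3)*(b - 2)*(b + 4)*(b)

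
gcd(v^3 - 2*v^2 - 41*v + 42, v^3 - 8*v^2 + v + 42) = v - 7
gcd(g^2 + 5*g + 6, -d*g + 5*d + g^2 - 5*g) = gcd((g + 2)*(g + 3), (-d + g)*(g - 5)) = 1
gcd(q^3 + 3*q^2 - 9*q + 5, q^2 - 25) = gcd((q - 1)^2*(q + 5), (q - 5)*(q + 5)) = q + 5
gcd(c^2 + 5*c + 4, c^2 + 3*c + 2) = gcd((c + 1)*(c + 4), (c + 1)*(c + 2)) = c + 1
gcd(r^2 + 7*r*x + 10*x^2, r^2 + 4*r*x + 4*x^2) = r + 2*x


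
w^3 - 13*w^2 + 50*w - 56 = (w - 7)*(w - 4)*(w - 2)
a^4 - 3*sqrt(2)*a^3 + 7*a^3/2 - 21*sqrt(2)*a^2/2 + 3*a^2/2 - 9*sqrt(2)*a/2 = a*(a + 1/2)*(a + 3)*(a - 3*sqrt(2))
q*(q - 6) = q^2 - 6*q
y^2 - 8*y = y*(y - 8)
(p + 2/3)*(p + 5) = p^2 + 17*p/3 + 10/3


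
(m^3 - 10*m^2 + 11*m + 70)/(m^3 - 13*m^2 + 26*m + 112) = (m - 5)/(m - 8)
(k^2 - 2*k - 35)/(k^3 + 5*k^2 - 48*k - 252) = (k + 5)/(k^2 + 12*k + 36)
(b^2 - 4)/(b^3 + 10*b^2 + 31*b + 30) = (b - 2)/(b^2 + 8*b + 15)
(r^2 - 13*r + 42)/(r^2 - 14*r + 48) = (r - 7)/(r - 8)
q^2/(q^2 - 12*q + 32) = q^2/(q^2 - 12*q + 32)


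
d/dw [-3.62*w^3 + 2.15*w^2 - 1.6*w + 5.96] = -10.86*w^2 + 4.3*w - 1.6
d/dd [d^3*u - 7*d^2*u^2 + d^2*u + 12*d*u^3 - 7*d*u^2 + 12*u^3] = u*(3*d^2 - 14*d*u + 2*d + 12*u^2 - 7*u)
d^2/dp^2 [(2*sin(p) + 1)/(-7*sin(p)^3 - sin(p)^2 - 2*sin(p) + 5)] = (392*sin(p)^7 + 483*sin(p)^6 - 621*sin(p)^5 + 266*sin(p)^4 + 321*sin(p)^3 - 886*sin(p)^2 - 222*sin(p) - 58)/(7*sin(p)^3 + sin(p)^2 + 2*sin(p) - 5)^3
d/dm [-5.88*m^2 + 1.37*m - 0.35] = 1.37 - 11.76*m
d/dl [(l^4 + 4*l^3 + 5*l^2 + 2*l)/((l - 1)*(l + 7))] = 2*(l^5 + 11*l^4 + 10*l^3 - 28*l^2 - 35*l - 7)/(l^4 + 12*l^3 + 22*l^2 - 84*l + 49)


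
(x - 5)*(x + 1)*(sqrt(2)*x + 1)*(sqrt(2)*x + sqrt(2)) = 2*x^4 - 6*x^3 + sqrt(2)*x^3 - 18*x^2 - 3*sqrt(2)*x^2 - 9*sqrt(2)*x - 10*x - 5*sqrt(2)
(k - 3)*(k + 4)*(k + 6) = k^3 + 7*k^2 - 6*k - 72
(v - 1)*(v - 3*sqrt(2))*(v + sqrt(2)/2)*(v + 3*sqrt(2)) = v^4 - v^3 + sqrt(2)*v^3/2 - 18*v^2 - sqrt(2)*v^2/2 - 9*sqrt(2)*v + 18*v + 9*sqrt(2)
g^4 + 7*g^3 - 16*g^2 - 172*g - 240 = (g - 5)*(g + 2)*(g + 4)*(g + 6)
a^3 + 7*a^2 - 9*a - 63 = (a - 3)*(a + 3)*(a + 7)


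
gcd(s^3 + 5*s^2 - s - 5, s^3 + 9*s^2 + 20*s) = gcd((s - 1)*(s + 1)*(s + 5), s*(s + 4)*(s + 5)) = s + 5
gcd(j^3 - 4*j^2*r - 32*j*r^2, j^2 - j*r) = j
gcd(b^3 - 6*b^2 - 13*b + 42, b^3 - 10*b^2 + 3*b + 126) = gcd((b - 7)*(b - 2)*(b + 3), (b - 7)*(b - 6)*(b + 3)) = b^2 - 4*b - 21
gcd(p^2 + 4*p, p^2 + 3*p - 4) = p + 4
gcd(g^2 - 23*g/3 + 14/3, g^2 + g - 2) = 1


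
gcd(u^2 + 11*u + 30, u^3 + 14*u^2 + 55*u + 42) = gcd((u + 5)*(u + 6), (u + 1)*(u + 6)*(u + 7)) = u + 6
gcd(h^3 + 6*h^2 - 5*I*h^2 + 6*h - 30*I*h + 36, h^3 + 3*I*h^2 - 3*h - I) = h + I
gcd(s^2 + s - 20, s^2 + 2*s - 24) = s - 4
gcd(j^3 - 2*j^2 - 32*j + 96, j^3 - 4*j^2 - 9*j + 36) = j - 4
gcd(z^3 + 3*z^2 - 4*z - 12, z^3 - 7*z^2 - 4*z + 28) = z^2 - 4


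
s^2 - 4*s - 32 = (s - 8)*(s + 4)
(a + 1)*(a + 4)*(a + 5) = a^3 + 10*a^2 + 29*a + 20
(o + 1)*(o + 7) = o^2 + 8*o + 7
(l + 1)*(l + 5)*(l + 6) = l^3 + 12*l^2 + 41*l + 30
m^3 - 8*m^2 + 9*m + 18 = (m - 6)*(m - 3)*(m + 1)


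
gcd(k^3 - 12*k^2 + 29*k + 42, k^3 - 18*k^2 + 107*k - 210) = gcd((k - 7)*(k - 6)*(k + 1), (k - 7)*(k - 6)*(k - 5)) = k^2 - 13*k + 42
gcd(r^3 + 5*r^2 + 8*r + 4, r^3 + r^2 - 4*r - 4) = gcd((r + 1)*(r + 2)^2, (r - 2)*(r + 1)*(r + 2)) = r^2 + 3*r + 2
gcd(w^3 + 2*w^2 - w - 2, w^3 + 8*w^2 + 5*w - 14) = w^2 + w - 2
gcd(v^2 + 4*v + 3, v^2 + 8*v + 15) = v + 3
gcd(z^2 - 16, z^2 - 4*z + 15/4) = 1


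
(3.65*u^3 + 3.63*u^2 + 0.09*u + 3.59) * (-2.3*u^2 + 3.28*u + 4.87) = -8.395*u^5 + 3.623*u^4 + 29.4749*u^3 + 9.7163*u^2 + 12.2135*u + 17.4833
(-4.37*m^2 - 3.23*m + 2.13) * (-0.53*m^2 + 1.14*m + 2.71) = 2.3161*m^4 - 3.2699*m^3 - 16.6538*m^2 - 6.3251*m + 5.7723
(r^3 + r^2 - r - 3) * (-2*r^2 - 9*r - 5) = -2*r^5 - 11*r^4 - 12*r^3 + 10*r^2 + 32*r + 15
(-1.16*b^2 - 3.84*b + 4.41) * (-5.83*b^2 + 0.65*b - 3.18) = 6.7628*b^4 + 21.6332*b^3 - 24.5175*b^2 + 15.0777*b - 14.0238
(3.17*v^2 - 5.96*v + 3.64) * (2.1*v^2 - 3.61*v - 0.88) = 6.657*v^4 - 23.9597*v^3 + 26.37*v^2 - 7.8956*v - 3.2032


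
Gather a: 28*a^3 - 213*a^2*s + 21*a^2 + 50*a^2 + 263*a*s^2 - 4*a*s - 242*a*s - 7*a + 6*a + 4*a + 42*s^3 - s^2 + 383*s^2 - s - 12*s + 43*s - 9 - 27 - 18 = 28*a^3 + a^2*(71 - 213*s) + a*(263*s^2 - 246*s + 3) + 42*s^3 + 382*s^2 + 30*s - 54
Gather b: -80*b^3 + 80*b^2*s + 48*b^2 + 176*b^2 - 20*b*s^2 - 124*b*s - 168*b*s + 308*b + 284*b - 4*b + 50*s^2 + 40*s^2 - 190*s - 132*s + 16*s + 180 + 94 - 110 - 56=-80*b^3 + b^2*(80*s + 224) + b*(-20*s^2 - 292*s + 588) + 90*s^2 - 306*s + 108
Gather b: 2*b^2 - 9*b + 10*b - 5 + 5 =2*b^2 + b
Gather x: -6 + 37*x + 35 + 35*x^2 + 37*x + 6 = 35*x^2 + 74*x + 35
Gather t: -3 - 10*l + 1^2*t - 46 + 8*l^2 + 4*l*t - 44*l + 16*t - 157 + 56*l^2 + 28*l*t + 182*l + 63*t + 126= 64*l^2 + 128*l + t*(32*l + 80) - 80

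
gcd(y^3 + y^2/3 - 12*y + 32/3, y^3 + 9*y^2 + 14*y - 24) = y^2 + 3*y - 4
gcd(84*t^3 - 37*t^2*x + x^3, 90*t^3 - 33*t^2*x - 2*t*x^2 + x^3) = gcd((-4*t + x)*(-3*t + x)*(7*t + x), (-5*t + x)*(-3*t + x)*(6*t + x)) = -3*t + x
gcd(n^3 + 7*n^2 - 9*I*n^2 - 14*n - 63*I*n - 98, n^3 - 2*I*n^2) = n - 2*I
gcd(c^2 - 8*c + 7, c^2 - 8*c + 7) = c^2 - 8*c + 7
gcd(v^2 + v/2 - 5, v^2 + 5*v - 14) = v - 2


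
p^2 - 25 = (p - 5)*(p + 5)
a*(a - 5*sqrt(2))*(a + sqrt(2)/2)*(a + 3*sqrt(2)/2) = a^4 - 3*sqrt(2)*a^3 - 37*a^2/2 - 15*sqrt(2)*a/2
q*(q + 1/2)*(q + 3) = q^3 + 7*q^2/2 + 3*q/2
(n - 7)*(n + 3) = n^2 - 4*n - 21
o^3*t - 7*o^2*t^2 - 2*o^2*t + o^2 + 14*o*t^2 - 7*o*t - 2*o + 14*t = (o - 2)*(o - 7*t)*(o*t + 1)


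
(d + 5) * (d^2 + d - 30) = d^3 + 6*d^2 - 25*d - 150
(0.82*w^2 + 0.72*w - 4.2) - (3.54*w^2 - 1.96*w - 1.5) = -2.72*w^2 + 2.68*w - 2.7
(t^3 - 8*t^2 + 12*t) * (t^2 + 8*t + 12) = t^5 - 40*t^3 + 144*t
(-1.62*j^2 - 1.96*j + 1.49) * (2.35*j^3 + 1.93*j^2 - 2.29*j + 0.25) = -3.807*j^5 - 7.7326*j^4 + 3.4285*j^3 + 6.9591*j^2 - 3.9021*j + 0.3725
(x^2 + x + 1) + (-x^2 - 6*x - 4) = -5*x - 3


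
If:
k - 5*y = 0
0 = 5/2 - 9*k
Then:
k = 5/18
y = 1/18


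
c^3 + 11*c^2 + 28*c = c*(c + 4)*(c + 7)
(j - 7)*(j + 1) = j^2 - 6*j - 7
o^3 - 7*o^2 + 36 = (o - 6)*(o - 3)*(o + 2)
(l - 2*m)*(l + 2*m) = l^2 - 4*m^2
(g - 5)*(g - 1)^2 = g^3 - 7*g^2 + 11*g - 5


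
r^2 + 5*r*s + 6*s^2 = (r + 2*s)*(r + 3*s)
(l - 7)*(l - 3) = l^2 - 10*l + 21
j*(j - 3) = j^2 - 3*j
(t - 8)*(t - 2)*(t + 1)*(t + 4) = t^4 - 5*t^3 - 30*t^2 + 40*t + 64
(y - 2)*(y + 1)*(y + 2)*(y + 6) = y^4 + 7*y^3 + 2*y^2 - 28*y - 24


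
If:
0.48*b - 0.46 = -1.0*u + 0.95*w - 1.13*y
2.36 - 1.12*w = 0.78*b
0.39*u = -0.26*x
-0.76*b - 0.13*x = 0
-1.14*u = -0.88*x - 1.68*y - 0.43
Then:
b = 0.24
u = 0.93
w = 1.94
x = -1.40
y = 1.11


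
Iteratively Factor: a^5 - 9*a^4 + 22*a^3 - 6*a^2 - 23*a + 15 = (a + 1)*(a^4 - 10*a^3 + 32*a^2 - 38*a + 15) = (a - 1)*(a + 1)*(a^3 - 9*a^2 + 23*a - 15) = (a - 1)^2*(a + 1)*(a^2 - 8*a + 15) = (a - 5)*(a - 1)^2*(a + 1)*(a - 3)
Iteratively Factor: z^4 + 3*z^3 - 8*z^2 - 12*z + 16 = (z - 1)*(z^3 + 4*z^2 - 4*z - 16) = (z - 2)*(z - 1)*(z^2 + 6*z + 8) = (z - 2)*(z - 1)*(z + 4)*(z + 2)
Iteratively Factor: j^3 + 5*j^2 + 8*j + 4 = (j + 2)*(j^2 + 3*j + 2) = (j + 1)*(j + 2)*(j + 2)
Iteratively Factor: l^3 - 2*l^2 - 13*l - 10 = (l + 2)*(l^2 - 4*l - 5) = (l - 5)*(l + 2)*(l + 1)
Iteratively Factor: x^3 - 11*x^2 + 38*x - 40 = (x - 4)*(x^2 - 7*x + 10) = (x - 4)*(x - 2)*(x - 5)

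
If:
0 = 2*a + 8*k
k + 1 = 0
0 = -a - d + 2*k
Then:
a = 4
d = -6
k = -1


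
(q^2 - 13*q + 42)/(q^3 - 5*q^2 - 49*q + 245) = (q - 6)/(q^2 + 2*q - 35)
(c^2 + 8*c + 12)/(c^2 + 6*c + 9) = (c^2 + 8*c + 12)/(c^2 + 6*c + 9)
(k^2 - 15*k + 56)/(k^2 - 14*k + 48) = (k - 7)/(k - 6)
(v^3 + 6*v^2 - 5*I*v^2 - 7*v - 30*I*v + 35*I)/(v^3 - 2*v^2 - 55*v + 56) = (v - 5*I)/(v - 8)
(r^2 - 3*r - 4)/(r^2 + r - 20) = (r + 1)/(r + 5)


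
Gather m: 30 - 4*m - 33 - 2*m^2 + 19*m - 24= -2*m^2 + 15*m - 27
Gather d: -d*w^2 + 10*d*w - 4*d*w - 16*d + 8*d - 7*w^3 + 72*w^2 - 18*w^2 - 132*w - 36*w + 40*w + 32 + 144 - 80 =d*(-w^2 + 6*w - 8) - 7*w^3 + 54*w^2 - 128*w + 96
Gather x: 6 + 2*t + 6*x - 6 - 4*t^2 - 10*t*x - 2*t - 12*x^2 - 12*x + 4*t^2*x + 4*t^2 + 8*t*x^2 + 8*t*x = x^2*(8*t - 12) + x*(4*t^2 - 2*t - 6)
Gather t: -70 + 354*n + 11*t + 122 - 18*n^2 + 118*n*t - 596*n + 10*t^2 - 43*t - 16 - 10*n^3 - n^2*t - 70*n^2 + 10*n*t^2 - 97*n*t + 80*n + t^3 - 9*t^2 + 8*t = -10*n^3 - 88*n^2 - 162*n + t^3 + t^2*(10*n + 1) + t*(-n^2 + 21*n - 24) + 36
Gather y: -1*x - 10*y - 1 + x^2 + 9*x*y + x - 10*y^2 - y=x^2 - 10*y^2 + y*(9*x - 11) - 1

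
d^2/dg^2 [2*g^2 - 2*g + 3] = 4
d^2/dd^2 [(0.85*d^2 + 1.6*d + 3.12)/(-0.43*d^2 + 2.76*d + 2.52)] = (-2.60924*d^3 - 8.987688*d^2 + 11.814336*d - 42.834528)/(0.079507*d^6 - 1.530972*d^5 + 8.42886*d^4 - 3.08016*d^3 - 49.39704*d^2 - 52.581312*d - 16.003008)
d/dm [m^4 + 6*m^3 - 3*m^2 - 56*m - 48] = 4*m^3 + 18*m^2 - 6*m - 56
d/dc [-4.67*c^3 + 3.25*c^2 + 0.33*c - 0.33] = -14.01*c^2 + 6.5*c + 0.33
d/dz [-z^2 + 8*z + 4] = 8 - 2*z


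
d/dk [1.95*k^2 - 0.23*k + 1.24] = 3.9*k - 0.23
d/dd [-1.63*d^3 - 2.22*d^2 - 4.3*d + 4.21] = -4.89*d^2 - 4.44*d - 4.3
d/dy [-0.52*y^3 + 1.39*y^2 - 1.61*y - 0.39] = -1.56*y^2 + 2.78*y - 1.61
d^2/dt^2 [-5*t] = 0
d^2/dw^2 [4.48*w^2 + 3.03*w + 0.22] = 8.96000000000000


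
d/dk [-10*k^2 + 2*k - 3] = 2 - 20*k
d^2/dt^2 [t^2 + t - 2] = 2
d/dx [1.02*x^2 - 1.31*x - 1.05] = 2.04*x - 1.31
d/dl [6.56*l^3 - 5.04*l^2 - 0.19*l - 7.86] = 19.68*l^2 - 10.08*l - 0.19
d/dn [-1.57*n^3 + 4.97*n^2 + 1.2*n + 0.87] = -4.71*n^2 + 9.94*n + 1.2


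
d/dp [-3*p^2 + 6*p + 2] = 6 - 6*p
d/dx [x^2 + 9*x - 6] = 2*x + 9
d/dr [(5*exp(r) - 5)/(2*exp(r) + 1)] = 15*exp(r)/(2*exp(r) + 1)^2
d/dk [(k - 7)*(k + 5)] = 2*k - 2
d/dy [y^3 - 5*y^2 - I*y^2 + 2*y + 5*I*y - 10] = 3*y^2 - 10*y - 2*I*y + 2 + 5*I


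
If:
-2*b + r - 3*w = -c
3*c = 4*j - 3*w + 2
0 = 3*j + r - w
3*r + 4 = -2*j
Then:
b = -13*w/7 - 1/7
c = 10/7 - 3*w/7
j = 3*w/7 + 4/7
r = -2*w/7 - 12/7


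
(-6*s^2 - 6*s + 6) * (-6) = 36*s^2 + 36*s - 36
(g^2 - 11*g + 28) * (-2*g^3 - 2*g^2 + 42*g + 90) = -2*g^5 + 20*g^4 + 8*g^3 - 428*g^2 + 186*g + 2520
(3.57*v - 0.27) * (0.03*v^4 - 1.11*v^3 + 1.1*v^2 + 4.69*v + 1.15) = 0.1071*v^5 - 3.9708*v^4 + 4.2267*v^3 + 16.4463*v^2 + 2.8392*v - 0.3105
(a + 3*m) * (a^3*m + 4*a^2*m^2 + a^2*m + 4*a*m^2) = a^4*m + 7*a^3*m^2 + a^3*m + 12*a^2*m^3 + 7*a^2*m^2 + 12*a*m^3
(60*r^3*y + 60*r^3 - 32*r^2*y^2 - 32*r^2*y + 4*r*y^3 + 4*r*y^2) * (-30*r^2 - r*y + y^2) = -1800*r^5*y - 1800*r^5 + 900*r^4*y^2 + 900*r^4*y - 28*r^3*y^3 - 28*r^3*y^2 - 36*r^2*y^4 - 36*r^2*y^3 + 4*r*y^5 + 4*r*y^4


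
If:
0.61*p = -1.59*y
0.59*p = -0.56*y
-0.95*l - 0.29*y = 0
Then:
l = 0.00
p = 0.00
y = 0.00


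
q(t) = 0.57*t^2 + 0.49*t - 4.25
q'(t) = 1.14*t + 0.49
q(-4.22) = 3.83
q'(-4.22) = -4.32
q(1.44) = -2.36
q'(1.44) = 2.13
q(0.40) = -3.96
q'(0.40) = 0.95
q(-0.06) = -4.28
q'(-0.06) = 0.42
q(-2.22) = -2.53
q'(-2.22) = -2.04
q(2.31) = -0.08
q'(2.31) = 3.12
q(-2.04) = -2.88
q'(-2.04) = -1.84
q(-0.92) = -4.22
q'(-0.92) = -0.56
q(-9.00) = 37.51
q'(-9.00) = -9.77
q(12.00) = 83.71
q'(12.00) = 14.17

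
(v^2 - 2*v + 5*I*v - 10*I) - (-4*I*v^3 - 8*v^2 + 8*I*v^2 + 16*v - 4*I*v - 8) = 4*I*v^3 + 9*v^2 - 8*I*v^2 - 18*v + 9*I*v + 8 - 10*I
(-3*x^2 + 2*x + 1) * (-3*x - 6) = 9*x^3 + 12*x^2 - 15*x - 6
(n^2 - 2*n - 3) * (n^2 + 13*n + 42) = n^4 + 11*n^3 + 13*n^2 - 123*n - 126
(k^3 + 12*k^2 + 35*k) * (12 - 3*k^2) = -3*k^5 - 36*k^4 - 93*k^3 + 144*k^2 + 420*k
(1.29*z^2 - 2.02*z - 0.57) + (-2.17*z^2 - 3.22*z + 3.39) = -0.88*z^2 - 5.24*z + 2.82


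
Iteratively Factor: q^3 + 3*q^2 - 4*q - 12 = (q + 3)*(q^2 - 4) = (q - 2)*(q + 3)*(q + 2)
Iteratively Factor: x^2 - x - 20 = (x - 5)*(x + 4)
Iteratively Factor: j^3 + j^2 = (j + 1)*(j^2) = j*(j + 1)*(j)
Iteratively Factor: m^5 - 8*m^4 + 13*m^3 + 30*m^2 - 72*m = (m + 2)*(m^4 - 10*m^3 + 33*m^2 - 36*m) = (m - 3)*(m + 2)*(m^3 - 7*m^2 + 12*m) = m*(m - 3)*(m + 2)*(m^2 - 7*m + 12) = m*(m - 3)^2*(m + 2)*(m - 4)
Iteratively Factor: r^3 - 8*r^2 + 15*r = (r)*(r^2 - 8*r + 15) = r*(r - 3)*(r - 5)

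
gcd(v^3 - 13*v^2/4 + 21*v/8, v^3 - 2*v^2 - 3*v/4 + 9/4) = v - 3/2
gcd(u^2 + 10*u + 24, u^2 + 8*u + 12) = u + 6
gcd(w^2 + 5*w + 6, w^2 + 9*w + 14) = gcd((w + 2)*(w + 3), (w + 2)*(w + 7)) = w + 2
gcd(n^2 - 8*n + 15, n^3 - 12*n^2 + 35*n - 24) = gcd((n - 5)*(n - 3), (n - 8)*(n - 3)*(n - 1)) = n - 3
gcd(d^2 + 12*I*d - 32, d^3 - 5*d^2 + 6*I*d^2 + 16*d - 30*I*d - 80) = d + 8*I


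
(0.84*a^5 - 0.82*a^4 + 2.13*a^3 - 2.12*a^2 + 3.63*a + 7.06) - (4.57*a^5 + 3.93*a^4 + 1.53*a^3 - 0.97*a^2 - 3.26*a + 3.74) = -3.73*a^5 - 4.75*a^4 + 0.6*a^3 - 1.15*a^2 + 6.89*a + 3.32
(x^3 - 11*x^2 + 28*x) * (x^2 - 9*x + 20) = x^5 - 20*x^4 + 147*x^3 - 472*x^2 + 560*x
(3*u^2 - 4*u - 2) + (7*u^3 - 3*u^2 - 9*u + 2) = 7*u^3 - 13*u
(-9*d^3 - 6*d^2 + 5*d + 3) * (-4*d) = 36*d^4 + 24*d^3 - 20*d^2 - 12*d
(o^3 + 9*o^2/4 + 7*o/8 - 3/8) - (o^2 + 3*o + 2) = o^3 + 5*o^2/4 - 17*o/8 - 19/8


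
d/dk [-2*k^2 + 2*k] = 2 - 4*k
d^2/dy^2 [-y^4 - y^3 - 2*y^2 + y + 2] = -12*y^2 - 6*y - 4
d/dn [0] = 0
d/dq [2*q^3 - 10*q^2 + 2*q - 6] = 6*q^2 - 20*q + 2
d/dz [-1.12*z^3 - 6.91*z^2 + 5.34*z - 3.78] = -3.36*z^2 - 13.82*z + 5.34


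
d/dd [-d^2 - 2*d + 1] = -2*d - 2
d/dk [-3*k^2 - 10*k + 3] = -6*k - 10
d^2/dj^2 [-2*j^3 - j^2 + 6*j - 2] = -12*j - 2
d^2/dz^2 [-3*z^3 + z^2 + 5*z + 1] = 2 - 18*z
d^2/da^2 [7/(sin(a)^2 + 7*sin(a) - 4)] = 7*(-4*sin(a)^4 - 21*sin(a)^3 - 59*sin(a)^2 + 14*sin(a) + 106)/(sin(a)^2 + 7*sin(a) - 4)^3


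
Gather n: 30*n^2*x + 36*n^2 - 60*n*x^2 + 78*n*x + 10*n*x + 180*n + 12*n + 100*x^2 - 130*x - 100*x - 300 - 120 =n^2*(30*x + 36) + n*(-60*x^2 + 88*x + 192) + 100*x^2 - 230*x - 420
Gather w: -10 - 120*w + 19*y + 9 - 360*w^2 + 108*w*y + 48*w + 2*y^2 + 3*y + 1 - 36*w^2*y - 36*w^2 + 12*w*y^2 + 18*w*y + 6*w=w^2*(-36*y - 396) + w*(12*y^2 + 126*y - 66) + 2*y^2 + 22*y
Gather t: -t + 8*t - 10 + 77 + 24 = 7*t + 91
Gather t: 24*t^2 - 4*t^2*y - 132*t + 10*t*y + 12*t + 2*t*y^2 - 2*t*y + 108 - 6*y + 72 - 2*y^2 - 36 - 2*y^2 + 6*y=t^2*(24 - 4*y) + t*(2*y^2 + 8*y - 120) - 4*y^2 + 144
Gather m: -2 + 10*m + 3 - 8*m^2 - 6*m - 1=-8*m^2 + 4*m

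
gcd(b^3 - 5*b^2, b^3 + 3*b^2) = b^2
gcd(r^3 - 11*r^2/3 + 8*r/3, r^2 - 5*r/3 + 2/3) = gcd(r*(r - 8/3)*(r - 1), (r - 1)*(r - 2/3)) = r - 1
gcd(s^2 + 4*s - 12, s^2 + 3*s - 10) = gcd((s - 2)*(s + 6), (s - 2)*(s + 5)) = s - 2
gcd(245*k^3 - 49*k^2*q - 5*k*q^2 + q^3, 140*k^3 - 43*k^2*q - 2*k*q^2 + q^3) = -35*k^2 + 2*k*q + q^2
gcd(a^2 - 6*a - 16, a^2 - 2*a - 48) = a - 8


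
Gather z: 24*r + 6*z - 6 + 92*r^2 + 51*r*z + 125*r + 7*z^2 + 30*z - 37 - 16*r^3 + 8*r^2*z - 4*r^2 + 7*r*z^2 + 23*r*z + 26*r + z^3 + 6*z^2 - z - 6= -16*r^3 + 88*r^2 + 175*r + z^3 + z^2*(7*r + 13) + z*(8*r^2 + 74*r + 35) - 49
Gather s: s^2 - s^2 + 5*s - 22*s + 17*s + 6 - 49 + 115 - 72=0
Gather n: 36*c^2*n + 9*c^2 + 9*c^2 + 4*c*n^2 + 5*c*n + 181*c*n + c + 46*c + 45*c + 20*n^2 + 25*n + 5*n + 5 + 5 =18*c^2 + 92*c + n^2*(4*c + 20) + n*(36*c^2 + 186*c + 30) + 10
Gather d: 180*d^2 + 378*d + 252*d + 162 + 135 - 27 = 180*d^2 + 630*d + 270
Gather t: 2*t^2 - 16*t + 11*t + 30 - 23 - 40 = 2*t^2 - 5*t - 33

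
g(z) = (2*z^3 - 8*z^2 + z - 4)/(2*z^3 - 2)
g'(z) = -6*z^2*(2*z^3 - 8*z^2 + z - 4)/(2*z^3 - 2)^2 + (6*z^2 - 16*z + 1)/(2*z^3 - 2) = (4*z^4 - z^3 + 3*z^2 + 8*z - 1/2)/(z^6 - 2*z^3 + 1)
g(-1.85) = 3.13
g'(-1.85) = 0.90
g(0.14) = 2.01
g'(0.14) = 0.68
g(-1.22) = 3.69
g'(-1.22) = 0.62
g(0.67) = 4.52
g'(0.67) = 13.73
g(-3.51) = 2.18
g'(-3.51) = 0.34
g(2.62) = -0.60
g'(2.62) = 0.73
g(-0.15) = 2.16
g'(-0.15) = -1.62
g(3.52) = -0.15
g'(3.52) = 0.35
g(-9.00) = 1.45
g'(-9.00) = 0.05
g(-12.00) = 1.34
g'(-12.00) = 0.03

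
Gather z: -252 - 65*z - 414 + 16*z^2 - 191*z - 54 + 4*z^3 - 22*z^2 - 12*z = 4*z^3 - 6*z^2 - 268*z - 720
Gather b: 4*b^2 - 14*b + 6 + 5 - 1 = 4*b^2 - 14*b + 10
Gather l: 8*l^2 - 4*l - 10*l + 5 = 8*l^2 - 14*l + 5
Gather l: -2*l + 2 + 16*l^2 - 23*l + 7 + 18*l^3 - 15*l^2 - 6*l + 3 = 18*l^3 + l^2 - 31*l + 12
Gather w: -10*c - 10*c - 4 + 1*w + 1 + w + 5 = -20*c + 2*w + 2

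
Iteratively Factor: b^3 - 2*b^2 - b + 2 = (b + 1)*(b^2 - 3*b + 2) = (b - 1)*(b + 1)*(b - 2)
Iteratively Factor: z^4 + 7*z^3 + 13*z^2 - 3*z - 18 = (z + 3)*(z^3 + 4*z^2 + z - 6) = (z - 1)*(z + 3)*(z^2 + 5*z + 6) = (z - 1)*(z + 2)*(z + 3)*(z + 3)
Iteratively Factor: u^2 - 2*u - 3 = (u - 3)*(u + 1)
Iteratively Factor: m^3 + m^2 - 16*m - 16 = (m + 4)*(m^2 - 3*m - 4) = (m + 1)*(m + 4)*(m - 4)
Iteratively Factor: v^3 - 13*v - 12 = (v - 4)*(v^2 + 4*v + 3) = (v - 4)*(v + 1)*(v + 3)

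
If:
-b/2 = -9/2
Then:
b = 9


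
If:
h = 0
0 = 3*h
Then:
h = 0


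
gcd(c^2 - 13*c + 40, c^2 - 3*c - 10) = c - 5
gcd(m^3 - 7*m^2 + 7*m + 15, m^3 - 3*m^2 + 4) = m + 1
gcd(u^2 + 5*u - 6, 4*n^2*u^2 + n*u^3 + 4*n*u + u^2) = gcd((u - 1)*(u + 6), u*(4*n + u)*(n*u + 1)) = 1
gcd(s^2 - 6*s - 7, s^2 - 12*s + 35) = s - 7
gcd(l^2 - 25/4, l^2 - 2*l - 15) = 1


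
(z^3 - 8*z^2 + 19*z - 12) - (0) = z^3 - 8*z^2 + 19*z - 12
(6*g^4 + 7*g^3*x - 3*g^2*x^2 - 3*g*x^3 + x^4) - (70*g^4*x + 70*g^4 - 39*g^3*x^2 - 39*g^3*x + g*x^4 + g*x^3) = -70*g^4*x - 64*g^4 + 39*g^3*x^2 + 46*g^3*x - 3*g^2*x^2 - g*x^4 - 4*g*x^3 + x^4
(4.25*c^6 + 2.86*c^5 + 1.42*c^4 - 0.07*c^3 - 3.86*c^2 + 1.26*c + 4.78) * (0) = 0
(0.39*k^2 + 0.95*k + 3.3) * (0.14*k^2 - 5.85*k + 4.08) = 0.0546*k^4 - 2.1485*k^3 - 3.5043*k^2 - 15.429*k + 13.464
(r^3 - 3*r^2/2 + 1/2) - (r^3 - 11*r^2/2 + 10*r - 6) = 4*r^2 - 10*r + 13/2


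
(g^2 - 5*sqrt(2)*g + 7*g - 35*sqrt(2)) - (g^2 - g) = -5*sqrt(2)*g + 8*g - 35*sqrt(2)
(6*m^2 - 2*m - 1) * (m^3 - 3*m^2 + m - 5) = 6*m^5 - 20*m^4 + 11*m^3 - 29*m^2 + 9*m + 5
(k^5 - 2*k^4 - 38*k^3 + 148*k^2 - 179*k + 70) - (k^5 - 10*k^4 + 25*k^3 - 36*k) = 8*k^4 - 63*k^3 + 148*k^2 - 143*k + 70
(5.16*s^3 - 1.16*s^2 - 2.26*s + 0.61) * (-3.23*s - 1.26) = -16.6668*s^4 - 2.7548*s^3 + 8.7614*s^2 + 0.8773*s - 0.7686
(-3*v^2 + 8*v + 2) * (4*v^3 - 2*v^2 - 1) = -12*v^5 + 38*v^4 - 8*v^3 - v^2 - 8*v - 2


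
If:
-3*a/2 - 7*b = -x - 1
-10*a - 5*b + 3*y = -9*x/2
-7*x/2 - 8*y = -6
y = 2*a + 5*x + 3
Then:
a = 624/11983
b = 837/11983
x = -5188/11983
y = 11257/11983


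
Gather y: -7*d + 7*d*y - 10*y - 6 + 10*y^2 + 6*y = -7*d + 10*y^2 + y*(7*d - 4) - 6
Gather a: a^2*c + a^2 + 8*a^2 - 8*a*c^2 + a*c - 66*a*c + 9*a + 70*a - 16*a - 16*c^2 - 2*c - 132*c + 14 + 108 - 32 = a^2*(c + 9) + a*(-8*c^2 - 65*c + 63) - 16*c^2 - 134*c + 90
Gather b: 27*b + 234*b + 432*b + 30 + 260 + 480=693*b + 770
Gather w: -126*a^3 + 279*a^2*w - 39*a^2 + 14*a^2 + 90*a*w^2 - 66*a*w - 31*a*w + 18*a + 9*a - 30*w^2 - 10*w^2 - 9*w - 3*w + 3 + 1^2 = -126*a^3 - 25*a^2 + 27*a + w^2*(90*a - 40) + w*(279*a^2 - 97*a - 12) + 4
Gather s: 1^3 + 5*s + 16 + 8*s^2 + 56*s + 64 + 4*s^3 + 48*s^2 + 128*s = 4*s^3 + 56*s^2 + 189*s + 81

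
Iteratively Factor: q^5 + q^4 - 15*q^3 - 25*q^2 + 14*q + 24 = (q - 1)*(q^4 + 2*q^3 - 13*q^2 - 38*q - 24) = (q - 1)*(q + 1)*(q^3 + q^2 - 14*q - 24) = (q - 1)*(q + 1)*(q + 3)*(q^2 - 2*q - 8) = (q - 1)*(q + 1)*(q + 2)*(q + 3)*(q - 4)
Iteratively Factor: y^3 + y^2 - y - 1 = (y - 1)*(y^2 + 2*y + 1) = (y - 1)*(y + 1)*(y + 1)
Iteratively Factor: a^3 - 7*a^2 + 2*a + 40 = (a + 2)*(a^2 - 9*a + 20) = (a - 5)*(a + 2)*(a - 4)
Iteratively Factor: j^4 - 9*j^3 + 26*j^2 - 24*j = (j - 3)*(j^3 - 6*j^2 + 8*j) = (j - 4)*(j - 3)*(j^2 - 2*j) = (j - 4)*(j - 3)*(j - 2)*(j)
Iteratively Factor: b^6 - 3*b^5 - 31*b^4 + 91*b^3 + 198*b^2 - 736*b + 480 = (b - 3)*(b^5 - 31*b^3 - 2*b^2 + 192*b - 160) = (b - 5)*(b - 3)*(b^4 + 5*b^3 - 6*b^2 - 32*b + 32) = (b - 5)*(b - 3)*(b - 1)*(b^3 + 6*b^2 - 32) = (b - 5)*(b - 3)*(b - 1)*(b + 4)*(b^2 + 2*b - 8) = (b - 5)*(b - 3)*(b - 2)*(b - 1)*(b + 4)*(b + 4)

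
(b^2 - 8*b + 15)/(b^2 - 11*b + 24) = (b - 5)/(b - 8)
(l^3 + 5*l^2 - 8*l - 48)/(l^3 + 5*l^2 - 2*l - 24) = (l^2 + l - 12)/(l^2 + l - 6)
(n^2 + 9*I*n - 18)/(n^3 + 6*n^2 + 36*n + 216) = (n + 3*I)/(n^2 + 6*n*(1 - I) - 36*I)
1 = 1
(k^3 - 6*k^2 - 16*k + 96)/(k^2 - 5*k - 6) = (k^2 - 16)/(k + 1)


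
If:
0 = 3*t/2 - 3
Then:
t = 2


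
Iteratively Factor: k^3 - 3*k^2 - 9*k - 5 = (k + 1)*(k^2 - 4*k - 5) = (k - 5)*(k + 1)*(k + 1)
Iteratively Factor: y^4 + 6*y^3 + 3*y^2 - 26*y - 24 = (y - 2)*(y^3 + 8*y^2 + 19*y + 12) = (y - 2)*(y + 1)*(y^2 + 7*y + 12) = (y - 2)*(y + 1)*(y + 4)*(y + 3)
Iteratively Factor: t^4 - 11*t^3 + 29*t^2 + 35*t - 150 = (t - 5)*(t^3 - 6*t^2 - t + 30) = (t - 5)*(t - 3)*(t^2 - 3*t - 10) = (t - 5)*(t - 3)*(t + 2)*(t - 5)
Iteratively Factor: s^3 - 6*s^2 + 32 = (s + 2)*(s^2 - 8*s + 16) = (s - 4)*(s + 2)*(s - 4)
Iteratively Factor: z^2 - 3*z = (z - 3)*(z)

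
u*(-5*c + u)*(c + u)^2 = -5*c^3*u - 9*c^2*u^2 - 3*c*u^3 + u^4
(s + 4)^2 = s^2 + 8*s + 16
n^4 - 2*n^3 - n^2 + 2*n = n*(n - 2)*(n - 1)*(n + 1)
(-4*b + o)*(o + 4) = -4*b*o - 16*b + o^2 + 4*o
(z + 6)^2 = z^2 + 12*z + 36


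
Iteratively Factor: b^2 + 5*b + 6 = (b + 3)*(b + 2)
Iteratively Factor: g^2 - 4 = (g - 2)*(g + 2)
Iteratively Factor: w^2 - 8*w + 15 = (w - 3)*(w - 5)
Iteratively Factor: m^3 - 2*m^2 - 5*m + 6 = (m - 1)*(m^2 - m - 6) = (m - 1)*(m + 2)*(m - 3)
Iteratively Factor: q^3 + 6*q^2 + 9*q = (q + 3)*(q^2 + 3*q) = q*(q + 3)*(q + 3)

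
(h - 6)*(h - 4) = h^2 - 10*h + 24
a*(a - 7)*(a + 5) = a^3 - 2*a^2 - 35*a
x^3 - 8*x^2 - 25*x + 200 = (x - 8)*(x - 5)*(x + 5)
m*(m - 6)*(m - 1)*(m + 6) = m^4 - m^3 - 36*m^2 + 36*m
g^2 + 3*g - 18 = (g - 3)*(g + 6)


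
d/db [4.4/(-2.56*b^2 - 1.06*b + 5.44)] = (22.528*b + 4.664)/(2.56*b^2 + 1.06*b - 5.44)^2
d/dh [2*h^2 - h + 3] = 4*h - 1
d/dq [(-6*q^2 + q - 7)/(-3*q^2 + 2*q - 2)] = 3*(-3*q^2 - 6*q + 4)/(9*q^4 - 12*q^3 + 16*q^2 - 8*q + 4)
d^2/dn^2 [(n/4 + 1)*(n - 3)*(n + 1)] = 3*n/2 + 1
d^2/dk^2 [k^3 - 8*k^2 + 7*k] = 6*k - 16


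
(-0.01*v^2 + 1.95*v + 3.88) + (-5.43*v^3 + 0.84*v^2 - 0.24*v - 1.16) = -5.43*v^3 + 0.83*v^2 + 1.71*v + 2.72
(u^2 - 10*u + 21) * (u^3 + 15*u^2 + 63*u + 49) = u^5 + 5*u^4 - 66*u^3 - 266*u^2 + 833*u + 1029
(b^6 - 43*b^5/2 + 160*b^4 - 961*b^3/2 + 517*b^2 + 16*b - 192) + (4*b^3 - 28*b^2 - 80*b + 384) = b^6 - 43*b^5/2 + 160*b^4 - 953*b^3/2 + 489*b^2 - 64*b + 192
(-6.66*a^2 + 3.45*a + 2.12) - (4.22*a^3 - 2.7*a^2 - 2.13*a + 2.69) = -4.22*a^3 - 3.96*a^2 + 5.58*a - 0.57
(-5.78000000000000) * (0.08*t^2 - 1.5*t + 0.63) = -0.4624*t^2 + 8.67*t - 3.6414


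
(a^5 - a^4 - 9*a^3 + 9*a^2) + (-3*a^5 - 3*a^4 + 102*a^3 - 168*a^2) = -2*a^5 - 4*a^4 + 93*a^3 - 159*a^2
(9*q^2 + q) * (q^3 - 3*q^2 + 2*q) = 9*q^5 - 26*q^4 + 15*q^3 + 2*q^2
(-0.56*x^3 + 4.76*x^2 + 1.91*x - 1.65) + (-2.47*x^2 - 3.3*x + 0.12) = -0.56*x^3 + 2.29*x^2 - 1.39*x - 1.53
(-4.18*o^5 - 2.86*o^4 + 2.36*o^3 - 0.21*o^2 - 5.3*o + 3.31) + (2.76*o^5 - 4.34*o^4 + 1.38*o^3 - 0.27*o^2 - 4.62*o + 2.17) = -1.42*o^5 - 7.2*o^4 + 3.74*o^3 - 0.48*o^2 - 9.92*o + 5.48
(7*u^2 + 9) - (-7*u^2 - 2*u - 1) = 14*u^2 + 2*u + 10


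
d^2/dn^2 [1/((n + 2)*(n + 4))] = 2*((n + 2)^2 + (n + 2)*(n + 4) + (n + 4)^2)/((n + 2)^3*(n + 4)^3)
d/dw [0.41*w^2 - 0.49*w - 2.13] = 0.82*w - 0.49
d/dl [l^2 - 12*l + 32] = 2*l - 12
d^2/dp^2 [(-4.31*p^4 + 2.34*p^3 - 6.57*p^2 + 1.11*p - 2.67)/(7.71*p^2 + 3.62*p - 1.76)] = (-512.408142*p^6 - 721.757771999999*p^5 + 12.0300719999996*p^4 + 1062.898202*p^3 - 1736.867634*p^2 - 313.257564*p - 168.99756)/(458.314011*p^6 + 645.562926*p^5 - 10.760076*p^4 - 247.293784*p^3 + 2.456256*p^2 + 33.639936*p - 5.451776)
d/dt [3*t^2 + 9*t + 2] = 6*t + 9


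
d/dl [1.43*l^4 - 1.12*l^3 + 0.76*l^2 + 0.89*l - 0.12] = 5.72*l^3 - 3.36*l^2 + 1.52*l + 0.89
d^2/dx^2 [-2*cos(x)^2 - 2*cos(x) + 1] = 2*cos(x) + 4*cos(2*x)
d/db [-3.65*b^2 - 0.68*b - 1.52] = -7.3*b - 0.68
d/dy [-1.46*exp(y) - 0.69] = -1.46*exp(y)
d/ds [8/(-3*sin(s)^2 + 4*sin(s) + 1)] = 16*(3*sin(s) - 2)*cos(s)/(-3*sin(s)^2 + 4*sin(s) + 1)^2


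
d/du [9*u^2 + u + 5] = 18*u + 1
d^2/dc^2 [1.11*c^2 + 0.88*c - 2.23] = 2.22000000000000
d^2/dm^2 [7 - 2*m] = 0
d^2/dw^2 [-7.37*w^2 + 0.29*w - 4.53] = -14.7400000000000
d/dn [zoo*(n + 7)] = zoo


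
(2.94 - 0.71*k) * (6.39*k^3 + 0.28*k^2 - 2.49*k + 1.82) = -4.5369*k^4 + 18.5878*k^3 + 2.5911*k^2 - 8.6128*k + 5.3508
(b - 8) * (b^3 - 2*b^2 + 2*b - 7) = b^4 - 10*b^3 + 18*b^2 - 23*b + 56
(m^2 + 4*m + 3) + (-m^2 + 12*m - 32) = 16*m - 29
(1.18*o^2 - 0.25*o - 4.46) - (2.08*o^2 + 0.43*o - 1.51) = -0.9*o^2 - 0.68*o - 2.95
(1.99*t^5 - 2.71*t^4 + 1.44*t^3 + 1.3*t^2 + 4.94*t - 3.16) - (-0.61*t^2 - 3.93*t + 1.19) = 1.99*t^5 - 2.71*t^4 + 1.44*t^3 + 1.91*t^2 + 8.87*t - 4.35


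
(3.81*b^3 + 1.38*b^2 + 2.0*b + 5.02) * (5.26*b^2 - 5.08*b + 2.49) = 20.0406*b^5 - 12.096*b^4 + 12.9965*b^3 + 19.6814*b^2 - 20.5216*b + 12.4998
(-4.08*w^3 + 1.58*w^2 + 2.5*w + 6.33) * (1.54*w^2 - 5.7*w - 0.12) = -6.2832*w^5 + 25.6892*w^4 - 4.6664*w^3 - 4.6914*w^2 - 36.381*w - 0.7596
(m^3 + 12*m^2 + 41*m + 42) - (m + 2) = m^3 + 12*m^2 + 40*m + 40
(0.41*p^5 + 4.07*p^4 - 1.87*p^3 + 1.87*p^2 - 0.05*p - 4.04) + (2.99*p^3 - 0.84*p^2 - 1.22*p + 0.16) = 0.41*p^5 + 4.07*p^4 + 1.12*p^3 + 1.03*p^2 - 1.27*p - 3.88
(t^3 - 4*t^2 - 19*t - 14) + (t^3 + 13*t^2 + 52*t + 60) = 2*t^3 + 9*t^2 + 33*t + 46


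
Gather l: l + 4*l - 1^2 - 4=5*l - 5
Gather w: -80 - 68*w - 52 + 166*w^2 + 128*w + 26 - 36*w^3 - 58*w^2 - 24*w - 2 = -36*w^3 + 108*w^2 + 36*w - 108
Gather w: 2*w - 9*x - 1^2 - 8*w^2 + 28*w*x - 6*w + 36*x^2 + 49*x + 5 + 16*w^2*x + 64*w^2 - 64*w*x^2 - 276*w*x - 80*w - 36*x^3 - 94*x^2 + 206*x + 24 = w^2*(16*x + 56) + w*(-64*x^2 - 248*x - 84) - 36*x^3 - 58*x^2 + 246*x + 28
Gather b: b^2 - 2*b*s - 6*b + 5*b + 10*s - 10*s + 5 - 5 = b^2 + b*(-2*s - 1)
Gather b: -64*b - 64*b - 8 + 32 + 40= 64 - 128*b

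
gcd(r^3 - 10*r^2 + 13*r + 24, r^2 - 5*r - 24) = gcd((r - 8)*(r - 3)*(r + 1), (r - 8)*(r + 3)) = r - 8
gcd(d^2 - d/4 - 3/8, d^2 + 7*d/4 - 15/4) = 1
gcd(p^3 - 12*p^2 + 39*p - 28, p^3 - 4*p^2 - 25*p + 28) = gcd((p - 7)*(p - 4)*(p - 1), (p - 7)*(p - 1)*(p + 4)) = p^2 - 8*p + 7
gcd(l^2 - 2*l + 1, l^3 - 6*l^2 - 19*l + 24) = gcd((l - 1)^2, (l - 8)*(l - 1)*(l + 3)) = l - 1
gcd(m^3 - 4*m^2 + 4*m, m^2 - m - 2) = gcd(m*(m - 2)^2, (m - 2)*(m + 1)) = m - 2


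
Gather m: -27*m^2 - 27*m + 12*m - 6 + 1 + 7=-27*m^2 - 15*m + 2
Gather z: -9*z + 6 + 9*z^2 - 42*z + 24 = 9*z^2 - 51*z + 30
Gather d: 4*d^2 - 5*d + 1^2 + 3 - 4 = 4*d^2 - 5*d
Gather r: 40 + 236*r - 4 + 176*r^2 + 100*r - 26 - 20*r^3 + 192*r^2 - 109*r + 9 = -20*r^3 + 368*r^2 + 227*r + 19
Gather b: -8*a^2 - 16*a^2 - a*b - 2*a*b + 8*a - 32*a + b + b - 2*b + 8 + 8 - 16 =-24*a^2 - 3*a*b - 24*a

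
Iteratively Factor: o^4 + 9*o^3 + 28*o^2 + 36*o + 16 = (o + 2)*(o^3 + 7*o^2 + 14*o + 8) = (o + 1)*(o + 2)*(o^2 + 6*o + 8) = (o + 1)*(o + 2)*(o + 4)*(o + 2)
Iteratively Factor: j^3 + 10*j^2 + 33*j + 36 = (j + 3)*(j^2 + 7*j + 12) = (j + 3)^2*(j + 4)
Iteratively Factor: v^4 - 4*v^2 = (v)*(v^3 - 4*v) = v*(v + 2)*(v^2 - 2*v) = v*(v - 2)*(v + 2)*(v)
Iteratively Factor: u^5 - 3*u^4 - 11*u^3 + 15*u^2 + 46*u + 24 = (u + 1)*(u^4 - 4*u^3 - 7*u^2 + 22*u + 24) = (u - 3)*(u + 1)*(u^3 - u^2 - 10*u - 8) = (u - 4)*(u - 3)*(u + 1)*(u^2 + 3*u + 2) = (u - 4)*(u - 3)*(u + 1)^2*(u + 2)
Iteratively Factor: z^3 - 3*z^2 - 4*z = (z + 1)*(z^2 - 4*z) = z*(z + 1)*(z - 4)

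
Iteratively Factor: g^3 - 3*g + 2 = (g - 1)*(g^2 + g - 2) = (g - 1)^2*(g + 2)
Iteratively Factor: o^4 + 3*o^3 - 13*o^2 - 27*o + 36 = (o - 3)*(o^3 + 6*o^2 + 5*o - 12) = (o - 3)*(o + 3)*(o^2 + 3*o - 4) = (o - 3)*(o - 1)*(o + 3)*(o + 4)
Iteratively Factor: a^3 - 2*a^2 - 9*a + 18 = (a - 2)*(a^2 - 9) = (a - 3)*(a - 2)*(a + 3)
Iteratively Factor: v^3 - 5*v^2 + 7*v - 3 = (v - 3)*(v^2 - 2*v + 1) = (v - 3)*(v - 1)*(v - 1)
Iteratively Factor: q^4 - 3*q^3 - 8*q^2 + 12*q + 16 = (q + 1)*(q^3 - 4*q^2 - 4*q + 16) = (q - 4)*(q + 1)*(q^2 - 4) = (q - 4)*(q + 1)*(q + 2)*(q - 2)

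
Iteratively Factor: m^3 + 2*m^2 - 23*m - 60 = (m + 4)*(m^2 - 2*m - 15) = (m + 3)*(m + 4)*(m - 5)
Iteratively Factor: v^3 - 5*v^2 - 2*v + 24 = (v + 2)*(v^2 - 7*v + 12) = (v - 4)*(v + 2)*(v - 3)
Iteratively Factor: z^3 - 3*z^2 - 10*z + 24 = (z - 2)*(z^2 - z - 12) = (z - 4)*(z - 2)*(z + 3)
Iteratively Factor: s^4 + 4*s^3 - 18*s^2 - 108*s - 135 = (s - 5)*(s^3 + 9*s^2 + 27*s + 27) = (s - 5)*(s + 3)*(s^2 + 6*s + 9) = (s - 5)*(s + 3)^2*(s + 3)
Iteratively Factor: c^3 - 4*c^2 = (c)*(c^2 - 4*c) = c*(c - 4)*(c)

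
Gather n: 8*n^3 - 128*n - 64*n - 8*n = 8*n^3 - 200*n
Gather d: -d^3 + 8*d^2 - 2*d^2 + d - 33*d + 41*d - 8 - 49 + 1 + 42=-d^3 + 6*d^2 + 9*d - 14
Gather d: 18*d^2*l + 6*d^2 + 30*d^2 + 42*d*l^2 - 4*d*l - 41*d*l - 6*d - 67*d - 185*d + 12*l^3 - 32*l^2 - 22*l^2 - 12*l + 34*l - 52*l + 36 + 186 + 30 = d^2*(18*l + 36) + d*(42*l^2 - 45*l - 258) + 12*l^3 - 54*l^2 - 30*l + 252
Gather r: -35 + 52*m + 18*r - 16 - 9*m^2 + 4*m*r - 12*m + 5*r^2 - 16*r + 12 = -9*m^2 + 40*m + 5*r^2 + r*(4*m + 2) - 39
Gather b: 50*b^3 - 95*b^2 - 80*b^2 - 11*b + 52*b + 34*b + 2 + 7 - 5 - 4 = 50*b^3 - 175*b^2 + 75*b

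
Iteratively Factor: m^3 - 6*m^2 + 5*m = (m)*(m^2 - 6*m + 5) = m*(m - 1)*(m - 5)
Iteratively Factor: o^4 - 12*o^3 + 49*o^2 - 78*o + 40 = (o - 2)*(o^3 - 10*o^2 + 29*o - 20) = (o - 4)*(o - 2)*(o^2 - 6*o + 5) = (o - 4)*(o - 2)*(o - 1)*(o - 5)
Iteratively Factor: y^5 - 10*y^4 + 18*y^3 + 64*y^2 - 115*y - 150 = (y - 5)*(y^4 - 5*y^3 - 7*y^2 + 29*y + 30) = (y - 5)*(y - 3)*(y^3 - 2*y^2 - 13*y - 10) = (y - 5)^2*(y - 3)*(y^2 + 3*y + 2) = (y - 5)^2*(y - 3)*(y + 1)*(y + 2)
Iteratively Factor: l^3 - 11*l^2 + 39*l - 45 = (l - 3)*(l^2 - 8*l + 15) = (l - 5)*(l - 3)*(l - 3)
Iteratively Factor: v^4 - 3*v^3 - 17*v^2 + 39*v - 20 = (v + 4)*(v^3 - 7*v^2 + 11*v - 5) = (v - 1)*(v + 4)*(v^2 - 6*v + 5) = (v - 5)*(v - 1)*(v + 4)*(v - 1)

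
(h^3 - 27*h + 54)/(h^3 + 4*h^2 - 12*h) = (h^2 - 6*h + 9)/(h*(h - 2))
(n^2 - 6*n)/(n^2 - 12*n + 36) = n/(n - 6)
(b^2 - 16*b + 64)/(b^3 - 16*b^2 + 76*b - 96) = (b - 8)/(b^2 - 8*b + 12)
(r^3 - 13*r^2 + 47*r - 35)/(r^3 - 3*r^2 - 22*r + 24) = (r^2 - 12*r + 35)/(r^2 - 2*r - 24)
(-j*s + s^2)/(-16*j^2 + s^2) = s*(j - s)/(16*j^2 - s^2)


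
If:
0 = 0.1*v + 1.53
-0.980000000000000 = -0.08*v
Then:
No Solution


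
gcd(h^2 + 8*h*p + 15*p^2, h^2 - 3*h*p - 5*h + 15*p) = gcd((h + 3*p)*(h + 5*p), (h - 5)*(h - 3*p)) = 1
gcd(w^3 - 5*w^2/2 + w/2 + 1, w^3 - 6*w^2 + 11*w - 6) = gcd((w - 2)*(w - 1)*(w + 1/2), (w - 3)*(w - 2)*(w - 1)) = w^2 - 3*w + 2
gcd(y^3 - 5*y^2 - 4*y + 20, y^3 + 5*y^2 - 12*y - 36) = y + 2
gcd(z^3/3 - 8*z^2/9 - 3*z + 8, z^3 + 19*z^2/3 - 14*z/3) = 1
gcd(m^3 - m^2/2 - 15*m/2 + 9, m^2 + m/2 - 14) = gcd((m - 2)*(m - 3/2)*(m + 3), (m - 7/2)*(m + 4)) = 1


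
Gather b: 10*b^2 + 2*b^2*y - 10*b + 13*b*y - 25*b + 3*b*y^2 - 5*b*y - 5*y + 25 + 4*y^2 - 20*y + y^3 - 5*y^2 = b^2*(2*y + 10) + b*(3*y^2 + 8*y - 35) + y^3 - y^2 - 25*y + 25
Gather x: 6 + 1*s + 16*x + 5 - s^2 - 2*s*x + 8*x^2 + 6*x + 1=-s^2 + s + 8*x^2 + x*(22 - 2*s) + 12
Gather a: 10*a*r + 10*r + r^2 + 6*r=10*a*r + r^2 + 16*r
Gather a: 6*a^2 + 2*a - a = 6*a^2 + a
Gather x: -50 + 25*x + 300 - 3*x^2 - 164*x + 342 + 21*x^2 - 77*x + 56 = 18*x^2 - 216*x + 648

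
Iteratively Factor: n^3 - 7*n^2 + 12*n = (n)*(n^2 - 7*n + 12) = n*(n - 4)*(n - 3)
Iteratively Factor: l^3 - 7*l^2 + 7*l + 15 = (l - 5)*(l^2 - 2*l - 3) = (l - 5)*(l + 1)*(l - 3)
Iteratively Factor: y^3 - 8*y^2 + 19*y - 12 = (y - 1)*(y^2 - 7*y + 12) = (y - 4)*(y - 1)*(y - 3)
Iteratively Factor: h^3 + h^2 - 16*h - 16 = (h - 4)*(h^2 + 5*h + 4) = (h - 4)*(h + 1)*(h + 4)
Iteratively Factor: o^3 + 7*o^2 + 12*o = (o + 4)*(o^2 + 3*o) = o*(o + 4)*(o + 3)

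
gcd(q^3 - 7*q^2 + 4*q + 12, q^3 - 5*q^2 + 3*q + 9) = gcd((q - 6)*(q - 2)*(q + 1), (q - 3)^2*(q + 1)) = q + 1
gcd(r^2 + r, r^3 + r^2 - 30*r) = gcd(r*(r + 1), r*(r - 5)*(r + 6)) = r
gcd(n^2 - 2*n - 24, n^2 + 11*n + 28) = n + 4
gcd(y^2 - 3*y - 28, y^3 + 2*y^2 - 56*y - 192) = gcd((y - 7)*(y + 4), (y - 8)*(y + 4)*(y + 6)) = y + 4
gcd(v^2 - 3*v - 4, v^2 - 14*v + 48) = 1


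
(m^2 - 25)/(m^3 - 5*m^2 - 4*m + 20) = (m + 5)/(m^2 - 4)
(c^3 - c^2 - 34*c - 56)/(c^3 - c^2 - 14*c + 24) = (c^2 - 5*c - 14)/(c^2 - 5*c + 6)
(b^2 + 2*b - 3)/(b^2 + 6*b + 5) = (b^2 + 2*b - 3)/(b^2 + 6*b + 5)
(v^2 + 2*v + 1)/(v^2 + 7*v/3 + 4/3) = 3*(v + 1)/(3*v + 4)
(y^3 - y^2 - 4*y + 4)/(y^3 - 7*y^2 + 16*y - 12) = (y^2 + y - 2)/(y^2 - 5*y + 6)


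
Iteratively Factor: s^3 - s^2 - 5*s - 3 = (s - 3)*(s^2 + 2*s + 1) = (s - 3)*(s + 1)*(s + 1)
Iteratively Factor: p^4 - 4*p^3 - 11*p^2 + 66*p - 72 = (p - 3)*(p^3 - p^2 - 14*p + 24) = (p - 3)^2*(p^2 + 2*p - 8) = (p - 3)^2*(p - 2)*(p + 4)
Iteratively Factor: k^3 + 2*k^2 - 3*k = (k - 1)*(k^2 + 3*k) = k*(k - 1)*(k + 3)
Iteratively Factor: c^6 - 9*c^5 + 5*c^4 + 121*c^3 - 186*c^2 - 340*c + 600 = (c + 3)*(c^5 - 12*c^4 + 41*c^3 - 2*c^2 - 180*c + 200) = (c - 2)*(c + 3)*(c^4 - 10*c^3 + 21*c^2 + 40*c - 100) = (c - 2)*(c + 2)*(c + 3)*(c^3 - 12*c^2 + 45*c - 50) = (c - 2)^2*(c + 2)*(c + 3)*(c^2 - 10*c + 25) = (c - 5)*(c - 2)^2*(c + 2)*(c + 3)*(c - 5)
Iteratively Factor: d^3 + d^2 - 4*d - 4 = (d + 2)*(d^2 - d - 2) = (d + 1)*(d + 2)*(d - 2)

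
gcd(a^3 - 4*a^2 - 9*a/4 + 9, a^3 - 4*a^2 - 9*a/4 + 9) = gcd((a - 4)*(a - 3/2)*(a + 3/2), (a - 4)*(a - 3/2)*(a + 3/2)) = a^3 - 4*a^2 - 9*a/4 + 9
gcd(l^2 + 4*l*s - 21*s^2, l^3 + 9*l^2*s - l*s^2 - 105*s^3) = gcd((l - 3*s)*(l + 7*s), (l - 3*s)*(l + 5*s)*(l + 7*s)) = -l^2 - 4*l*s + 21*s^2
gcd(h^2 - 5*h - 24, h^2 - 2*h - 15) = h + 3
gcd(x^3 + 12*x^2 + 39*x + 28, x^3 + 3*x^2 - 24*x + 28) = x + 7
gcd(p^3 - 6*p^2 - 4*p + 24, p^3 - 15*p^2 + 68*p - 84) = p^2 - 8*p + 12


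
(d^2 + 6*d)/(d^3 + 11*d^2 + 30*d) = 1/(d + 5)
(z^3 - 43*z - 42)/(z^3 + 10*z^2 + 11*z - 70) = (z^3 - 43*z - 42)/(z^3 + 10*z^2 + 11*z - 70)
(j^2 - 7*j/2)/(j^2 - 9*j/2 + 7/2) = j/(j - 1)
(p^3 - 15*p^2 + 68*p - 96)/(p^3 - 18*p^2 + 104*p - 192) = (p - 3)/(p - 6)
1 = 1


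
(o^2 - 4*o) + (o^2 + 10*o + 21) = 2*o^2 + 6*o + 21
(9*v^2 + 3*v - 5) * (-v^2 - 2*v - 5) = -9*v^4 - 21*v^3 - 46*v^2 - 5*v + 25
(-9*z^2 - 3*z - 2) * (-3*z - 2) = 27*z^3 + 27*z^2 + 12*z + 4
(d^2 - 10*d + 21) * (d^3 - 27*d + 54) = d^5 - 10*d^4 - 6*d^3 + 324*d^2 - 1107*d + 1134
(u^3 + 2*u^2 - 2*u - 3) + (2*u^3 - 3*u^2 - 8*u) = 3*u^3 - u^2 - 10*u - 3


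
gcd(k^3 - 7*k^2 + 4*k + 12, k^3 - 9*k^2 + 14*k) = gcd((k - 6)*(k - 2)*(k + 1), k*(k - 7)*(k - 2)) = k - 2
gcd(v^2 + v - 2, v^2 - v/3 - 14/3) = v + 2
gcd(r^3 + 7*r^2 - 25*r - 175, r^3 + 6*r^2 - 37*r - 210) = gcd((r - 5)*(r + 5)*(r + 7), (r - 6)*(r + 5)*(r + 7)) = r^2 + 12*r + 35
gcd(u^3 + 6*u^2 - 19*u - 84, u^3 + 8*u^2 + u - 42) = u^2 + 10*u + 21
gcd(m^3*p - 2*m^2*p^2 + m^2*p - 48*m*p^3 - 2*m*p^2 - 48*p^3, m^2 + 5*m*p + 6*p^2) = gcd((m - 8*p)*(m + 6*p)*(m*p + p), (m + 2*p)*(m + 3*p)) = 1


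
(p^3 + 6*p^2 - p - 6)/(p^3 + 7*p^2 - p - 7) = (p + 6)/(p + 7)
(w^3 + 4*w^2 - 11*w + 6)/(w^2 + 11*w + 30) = (w^2 - 2*w + 1)/(w + 5)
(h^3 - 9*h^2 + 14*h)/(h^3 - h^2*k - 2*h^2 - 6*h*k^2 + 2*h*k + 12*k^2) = h*(h - 7)/(h^2 - h*k - 6*k^2)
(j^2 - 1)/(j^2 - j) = (j + 1)/j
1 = 1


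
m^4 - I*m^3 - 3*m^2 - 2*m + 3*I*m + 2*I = (m - 2)*(m + 1)^2*(m - I)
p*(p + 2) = p^2 + 2*p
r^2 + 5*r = r*(r + 5)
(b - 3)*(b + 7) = b^2 + 4*b - 21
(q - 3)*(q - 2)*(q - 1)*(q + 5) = q^4 - q^3 - 19*q^2 + 49*q - 30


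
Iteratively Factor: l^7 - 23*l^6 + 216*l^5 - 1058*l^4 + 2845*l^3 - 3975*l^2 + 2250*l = (l - 2)*(l^6 - 21*l^5 + 174*l^4 - 710*l^3 + 1425*l^2 - 1125*l) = (l - 5)*(l - 2)*(l^5 - 16*l^4 + 94*l^3 - 240*l^2 + 225*l) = (l - 5)*(l - 3)*(l - 2)*(l^4 - 13*l^3 + 55*l^2 - 75*l) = (l - 5)*(l - 3)^2*(l - 2)*(l^3 - 10*l^2 + 25*l) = (l - 5)^2*(l - 3)^2*(l - 2)*(l^2 - 5*l) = l*(l - 5)^2*(l - 3)^2*(l - 2)*(l - 5)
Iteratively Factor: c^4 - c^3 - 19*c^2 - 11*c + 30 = (c - 1)*(c^3 - 19*c - 30) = (c - 1)*(c + 3)*(c^2 - 3*c - 10) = (c - 5)*(c - 1)*(c + 3)*(c + 2)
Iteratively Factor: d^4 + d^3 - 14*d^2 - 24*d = (d + 3)*(d^3 - 2*d^2 - 8*d) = (d - 4)*(d + 3)*(d^2 + 2*d) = (d - 4)*(d + 2)*(d + 3)*(d)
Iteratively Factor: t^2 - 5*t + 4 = (t - 4)*(t - 1)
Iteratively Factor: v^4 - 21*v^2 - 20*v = (v + 1)*(v^3 - v^2 - 20*v) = (v - 5)*(v + 1)*(v^2 + 4*v) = v*(v - 5)*(v + 1)*(v + 4)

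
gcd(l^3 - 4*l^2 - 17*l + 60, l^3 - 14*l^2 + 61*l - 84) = l - 3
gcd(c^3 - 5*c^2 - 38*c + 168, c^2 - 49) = c - 7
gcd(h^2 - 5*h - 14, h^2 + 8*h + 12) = h + 2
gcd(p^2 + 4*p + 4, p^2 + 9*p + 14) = p + 2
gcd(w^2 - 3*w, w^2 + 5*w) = w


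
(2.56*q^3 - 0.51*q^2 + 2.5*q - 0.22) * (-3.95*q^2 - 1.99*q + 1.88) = -10.112*q^5 - 3.0799*q^4 - 4.0473*q^3 - 5.0648*q^2 + 5.1378*q - 0.4136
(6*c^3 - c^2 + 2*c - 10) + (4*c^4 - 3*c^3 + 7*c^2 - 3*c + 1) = 4*c^4 + 3*c^3 + 6*c^2 - c - 9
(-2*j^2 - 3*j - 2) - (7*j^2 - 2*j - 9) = -9*j^2 - j + 7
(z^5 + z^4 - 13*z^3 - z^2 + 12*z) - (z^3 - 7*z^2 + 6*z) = z^5 + z^4 - 14*z^3 + 6*z^2 + 6*z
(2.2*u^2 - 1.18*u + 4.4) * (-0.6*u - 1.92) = -1.32*u^3 - 3.516*u^2 - 0.374400000000001*u - 8.448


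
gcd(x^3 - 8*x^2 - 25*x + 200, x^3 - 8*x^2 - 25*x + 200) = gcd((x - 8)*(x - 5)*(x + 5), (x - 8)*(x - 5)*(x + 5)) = x^3 - 8*x^2 - 25*x + 200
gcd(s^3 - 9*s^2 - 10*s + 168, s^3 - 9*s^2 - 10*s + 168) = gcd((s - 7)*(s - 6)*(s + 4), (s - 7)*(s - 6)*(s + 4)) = s^3 - 9*s^2 - 10*s + 168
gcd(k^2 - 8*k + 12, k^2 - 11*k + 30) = k - 6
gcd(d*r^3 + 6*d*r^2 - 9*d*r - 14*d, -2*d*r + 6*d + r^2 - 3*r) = 1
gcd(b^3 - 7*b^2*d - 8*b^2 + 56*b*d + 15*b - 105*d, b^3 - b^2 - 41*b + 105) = b^2 - 8*b + 15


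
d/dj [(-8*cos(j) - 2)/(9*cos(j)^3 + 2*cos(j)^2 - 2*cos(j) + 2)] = 32*(-72*cos(j)^3 - 35*cos(j)^2 - 4*cos(j) + 10)*sin(j)/(-8*sin(j)^2 + 19*cos(j) + 9*cos(3*j) + 16)^2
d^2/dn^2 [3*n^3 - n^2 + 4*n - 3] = 18*n - 2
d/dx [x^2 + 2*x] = 2*x + 2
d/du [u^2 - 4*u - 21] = 2*u - 4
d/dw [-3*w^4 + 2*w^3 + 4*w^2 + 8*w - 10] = -12*w^3 + 6*w^2 + 8*w + 8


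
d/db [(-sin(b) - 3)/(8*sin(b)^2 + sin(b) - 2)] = (8*sin(b)^2 + 48*sin(b) + 5)*cos(b)/(8*sin(b)^2 + sin(b) - 2)^2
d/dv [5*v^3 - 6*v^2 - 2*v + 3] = 15*v^2 - 12*v - 2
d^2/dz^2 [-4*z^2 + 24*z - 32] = -8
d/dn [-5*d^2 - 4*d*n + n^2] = -4*d + 2*n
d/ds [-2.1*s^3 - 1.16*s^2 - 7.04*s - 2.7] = -6.3*s^2 - 2.32*s - 7.04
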